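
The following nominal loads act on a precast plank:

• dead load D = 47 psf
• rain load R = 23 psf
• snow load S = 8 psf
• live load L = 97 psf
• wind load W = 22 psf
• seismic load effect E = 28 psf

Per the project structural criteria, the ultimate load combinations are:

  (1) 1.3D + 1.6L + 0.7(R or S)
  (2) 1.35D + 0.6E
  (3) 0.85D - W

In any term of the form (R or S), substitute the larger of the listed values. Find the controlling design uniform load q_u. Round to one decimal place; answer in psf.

232.4 psf

(R or S) → R = 23 psf.
(1) 1.3(47) + 1.6(97) + 0.7(23) = 61.1 + 155.2 + 16.1 = 232.4
(2) 1.35(47) + 0.6(28) = 63.5 + 16.8 = 80.3
(3) 0.85(47) - 1.0(22) = 40.0 - 22.0 = 18.0
Combination 1 governs: q_u = 232.4 psf.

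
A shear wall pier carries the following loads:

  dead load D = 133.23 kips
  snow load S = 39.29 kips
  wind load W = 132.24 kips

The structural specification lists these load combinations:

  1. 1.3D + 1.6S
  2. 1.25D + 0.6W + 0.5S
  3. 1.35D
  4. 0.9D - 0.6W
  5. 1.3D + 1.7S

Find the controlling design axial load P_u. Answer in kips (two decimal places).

265.53 kips

1. 1.3(133.23) + 1.6(39.29) = 236.06
2. 1.25(133.23) + 0.6(132.24) + 0.5(39.29) = 265.53
3. 1.35(133.23) = 179.86
4. 0.9(133.23) - 0.6(132.24) = 40.56
5. 1.3(133.23) + 1.7(39.29) = 239.99
Combination 2 governs: P_u = 265.53 kips.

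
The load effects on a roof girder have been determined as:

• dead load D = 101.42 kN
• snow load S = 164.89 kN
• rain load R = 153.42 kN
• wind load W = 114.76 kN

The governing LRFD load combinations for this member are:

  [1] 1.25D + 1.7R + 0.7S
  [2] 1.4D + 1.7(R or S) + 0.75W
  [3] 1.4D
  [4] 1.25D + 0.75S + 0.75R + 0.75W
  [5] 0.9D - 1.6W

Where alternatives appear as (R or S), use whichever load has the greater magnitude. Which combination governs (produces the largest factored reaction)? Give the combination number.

Combination 2

(R or S) → S = 164.89 kN.
[1] 1.25(101.42) + 1.7(153.42) + 0.7(164.89) = 503.01
[2] 1.4(101.42) + 1.7(164.89) + 0.75(114.76) = 508.37
[3] 1.4(101.42) = 141.99
[4] 1.25(101.42) + 0.75(164.89) + 0.75(153.42) + 0.75(114.76) = 451.58
[5] 0.9(101.42) - 1.6(114.76) = -92.34
The largest value is 508.37 kN from combination 2.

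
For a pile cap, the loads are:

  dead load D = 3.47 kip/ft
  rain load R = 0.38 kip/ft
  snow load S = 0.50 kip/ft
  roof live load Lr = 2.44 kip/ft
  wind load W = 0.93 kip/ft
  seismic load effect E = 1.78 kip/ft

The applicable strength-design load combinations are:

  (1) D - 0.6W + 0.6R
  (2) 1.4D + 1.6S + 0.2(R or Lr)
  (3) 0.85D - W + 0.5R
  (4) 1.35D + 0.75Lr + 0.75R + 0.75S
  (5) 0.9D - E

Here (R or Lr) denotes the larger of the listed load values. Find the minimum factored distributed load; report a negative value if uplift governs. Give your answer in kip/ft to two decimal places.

(R or Lr) → Lr = 2.44 kip/ft.
(1) 1.0(3.47) - 0.6(0.93) + 0.6(0.38) = 3.47 - 0.56 + 0.23 = 3.14
(2) 1.4(3.47) + 1.6(0.50) + 0.2(2.44) = 4.86 + 0.80 + 0.49 = 6.15
(3) 0.85(3.47) - 1.0(0.93) + 0.5(0.38) = 2.95 - 0.93 + 0.19 = 2.21
(4) 1.35(3.47) + 0.75(2.44) + 0.75(0.38) + 0.75(0.50) = 7.17
(5) 0.9(3.47) - 1.0(1.78) = 3.12 - 1.78 = 1.34
Combination 5 gives the minimum: 1.34 kip/ft.

1.34 kip/ft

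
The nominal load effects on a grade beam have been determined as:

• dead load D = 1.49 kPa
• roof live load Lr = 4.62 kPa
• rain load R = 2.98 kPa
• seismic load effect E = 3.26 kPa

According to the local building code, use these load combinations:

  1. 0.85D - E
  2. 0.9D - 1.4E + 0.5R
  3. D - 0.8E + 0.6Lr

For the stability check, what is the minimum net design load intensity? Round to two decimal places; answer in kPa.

-1.99 kPa

1. 0.85(1.49) - 1.0(3.26) = 1.27 - 3.26 = -1.99
2. 0.9(1.49) - 1.4(3.26) + 0.5(2.98) = 1.34 - 4.56 + 1.49 = -1.73
3. 1.0(1.49) - 0.8(3.26) + 0.6(4.62) = 1.49 - 2.61 + 2.77 = 1.65
Combination 1 gives the minimum: -1.99 kPa.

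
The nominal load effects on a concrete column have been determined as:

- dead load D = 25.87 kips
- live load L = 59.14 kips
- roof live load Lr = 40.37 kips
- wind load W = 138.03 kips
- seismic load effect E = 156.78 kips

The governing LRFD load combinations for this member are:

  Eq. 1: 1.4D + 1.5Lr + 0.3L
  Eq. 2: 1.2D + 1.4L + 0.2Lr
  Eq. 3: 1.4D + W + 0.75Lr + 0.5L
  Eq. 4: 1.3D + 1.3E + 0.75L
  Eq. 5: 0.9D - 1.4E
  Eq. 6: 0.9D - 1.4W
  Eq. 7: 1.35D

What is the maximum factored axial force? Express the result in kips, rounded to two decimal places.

Eq. 1: 1.4(25.87) + 1.5(40.37) + 0.3(59.14) = 36.22 + 60.56 + 17.74 = 114.52
Eq. 2: 1.2(25.87) + 1.4(59.14) + 0.2(40.37) = 31.04 + 82.80 + 8.07 = 121.91
Eq. 3: 1.4(25.87) + 1.0(138.03) + 0.75(40.37) + 0.5(59.14) = 36.22 + 138.03 + 30.28 + 29.57 = 234.10
Eq. 4: 1.3(25.87) + 1.3(156.78) + 0.75(59.14) = 33.63 + 203.81 + 44.36 = 281.80
Eq. 5: 0.9(25.87) - 1.4(156.78) = 23.28 - 219.49 = -196.21
Eq. 6: 0.9(25.87) - 1.4(138.03) = 23.28 - 193.24 = -169.96
Eq. 7: 1.35(25.87) = 34.92
Maximum is from combination 4.

281.80 kips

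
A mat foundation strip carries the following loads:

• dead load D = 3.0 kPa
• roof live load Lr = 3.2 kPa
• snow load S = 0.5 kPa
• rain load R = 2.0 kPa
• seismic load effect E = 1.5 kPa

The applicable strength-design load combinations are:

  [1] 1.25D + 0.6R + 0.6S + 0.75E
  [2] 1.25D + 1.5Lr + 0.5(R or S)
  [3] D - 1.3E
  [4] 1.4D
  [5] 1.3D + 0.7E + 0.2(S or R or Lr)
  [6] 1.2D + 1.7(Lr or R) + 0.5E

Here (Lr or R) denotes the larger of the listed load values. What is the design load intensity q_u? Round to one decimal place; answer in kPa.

9.8 kPa

(R or S) → R = 2.0 kPa; (S or R or Lr) → Lr = 3.2 kPa; (Lr or R) → Lr = 3.2 kPa.
[1] 1.25(3.0) + 0.6(2.0) + 0.6(0.5) + 0.75(1.5) = 3.8 + 1.2 + 0.3 + 1.1 = 6.4
[2] 1.25(3.0) + 1.5(3.2) + 0.5(2.0) = 3.8 + 4.8 + 1.0 = 9.6
[3] 1.0(3.0) - 1.3(1.5) = 1.1
[4] 1.4(3.0) = 4.2
[5] 1.3(3.0) + 0.7(1.5) + 0.2(3.2) = 3.9 + 1.1 + 0.6 = 5.6
[6] 1.2(3.0) + 1.7(3.2) + 0.5(1.5) = 3.6 + 5.4 + 0.8 = 9.8
Combination 6 governs: q_u = 9.8 kPa.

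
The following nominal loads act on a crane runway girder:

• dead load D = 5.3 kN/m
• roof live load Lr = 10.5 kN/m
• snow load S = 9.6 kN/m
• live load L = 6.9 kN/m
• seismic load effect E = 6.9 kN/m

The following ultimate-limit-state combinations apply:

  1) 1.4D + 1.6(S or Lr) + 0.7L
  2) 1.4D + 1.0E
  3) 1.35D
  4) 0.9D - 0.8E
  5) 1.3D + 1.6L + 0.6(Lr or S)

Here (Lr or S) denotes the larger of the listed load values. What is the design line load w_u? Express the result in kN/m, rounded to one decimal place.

29.1 kN/m

(S or Lr) → Lr = 10.5 kN/m; (Lr or S) → Lr = 10.5 kN/m.
1) 1.4(5.3) + 1.6(10.5) + 0.7(6.9) = 29.1
2) 1.4(5.3) + 1.0(6.9) = 7.4 + 6.9 = 14.3
3) 1.35(5.3) = 7.2
4) 0.9(5.3) - 0.8(6.9) = -0.8
5) 1.3(5.3) + 1.6(6.9) + 0.6(10.5) = 6.9 + 11.0 + 6.3 = 24.2
Combination 1 governs: w_u = 29.1 kN/m.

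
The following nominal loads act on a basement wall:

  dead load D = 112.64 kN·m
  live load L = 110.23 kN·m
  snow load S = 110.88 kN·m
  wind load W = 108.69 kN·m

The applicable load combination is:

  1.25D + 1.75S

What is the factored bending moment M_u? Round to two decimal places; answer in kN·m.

334.84 kN·m

1.25(112.64) + 1.75(110.88) = 140.80 + 194.04 = 334.84
M_u = 334.84 kN·m.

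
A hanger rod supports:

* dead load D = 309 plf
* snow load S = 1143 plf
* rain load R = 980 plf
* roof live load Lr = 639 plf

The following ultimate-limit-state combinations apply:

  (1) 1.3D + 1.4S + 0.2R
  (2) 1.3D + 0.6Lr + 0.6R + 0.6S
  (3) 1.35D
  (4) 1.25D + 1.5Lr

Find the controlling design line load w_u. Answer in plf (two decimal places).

2197.90 plf

(1) 1.3(309) + 1.4(1143) + 0.2(980) = 2197.90
(2) 1.3(309) + 0.6(639) + 0.6(980) + 0.6(1143) = 2058.90
(3) 1.35(309) = 417.15
(4) 1.25(309) + 1.5(639) = 1344.75
Combination 1 governs: w_u = 2197.90 plf.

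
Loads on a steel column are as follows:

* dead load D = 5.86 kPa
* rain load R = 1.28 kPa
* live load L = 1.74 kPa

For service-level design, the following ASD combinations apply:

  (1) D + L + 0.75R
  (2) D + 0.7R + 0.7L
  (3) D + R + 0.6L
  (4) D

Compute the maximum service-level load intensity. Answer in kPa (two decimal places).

8.56 kPa

(1) 1.0(5.86) + 1.0(1.74) + 0.75(1.28) = 5.86 + 1.74 + 0.96 = 8.56
(2) 1.0(5.86) + 0.7(1.28) + 0.7(1.74) = 7.97
(3) 1.0(5.86) + 1.0(1.28) + 0.6(1.74) = 5.86 + 1.28 + 1.04 = 8.18
(4) 1.0(5.86) = 5.86
Combination 1 governs: q = 8.56 kPa.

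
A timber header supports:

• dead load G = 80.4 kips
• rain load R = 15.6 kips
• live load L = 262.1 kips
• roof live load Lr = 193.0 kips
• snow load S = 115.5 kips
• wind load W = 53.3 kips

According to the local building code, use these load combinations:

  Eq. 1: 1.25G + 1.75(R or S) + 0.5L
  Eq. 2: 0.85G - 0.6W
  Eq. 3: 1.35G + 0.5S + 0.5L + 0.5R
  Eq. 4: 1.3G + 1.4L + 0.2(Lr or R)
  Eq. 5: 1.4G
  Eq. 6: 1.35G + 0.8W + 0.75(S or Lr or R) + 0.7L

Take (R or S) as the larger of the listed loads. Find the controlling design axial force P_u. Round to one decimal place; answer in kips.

(R or S) → S = 115.5 kips; (Lr or R) → Lr = 193.0 kips; (S or Lr or R) → Lr = 193.0 kips.
Eq. 1: 1.25(80.4) + 1.75(115.5) + 0.5(262.1) = 433.7
Eq. 2: 0.85(80.4) - 0.6(53.3) = 36.4
Eq. 3: 1.35(80.4) + 0.5(115.5) + 0.5(262.1) + 0.5(15.6) = 305.1
Eq. 4: 1.3(80.4) + 1.4(262.1) + 0.2(193.0) = 510.1
Eq. 5: 1.4(80.4) = 112.6
Eq. 6: 1.35(80.4) + 0.8(53.3) + 0.75(193.0) + 0.7(262.1) = 479.4
Combination 4 governs: P_u = 510.1 kips.

510.1 kips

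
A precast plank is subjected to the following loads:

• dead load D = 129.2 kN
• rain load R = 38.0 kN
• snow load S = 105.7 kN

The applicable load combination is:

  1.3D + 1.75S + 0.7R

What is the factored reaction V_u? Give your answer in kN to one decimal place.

379.5 kN

1.3(129.2) + 1.75(105.7) + 0.7(38.0) = 379.5
V_u = 379.5 kN.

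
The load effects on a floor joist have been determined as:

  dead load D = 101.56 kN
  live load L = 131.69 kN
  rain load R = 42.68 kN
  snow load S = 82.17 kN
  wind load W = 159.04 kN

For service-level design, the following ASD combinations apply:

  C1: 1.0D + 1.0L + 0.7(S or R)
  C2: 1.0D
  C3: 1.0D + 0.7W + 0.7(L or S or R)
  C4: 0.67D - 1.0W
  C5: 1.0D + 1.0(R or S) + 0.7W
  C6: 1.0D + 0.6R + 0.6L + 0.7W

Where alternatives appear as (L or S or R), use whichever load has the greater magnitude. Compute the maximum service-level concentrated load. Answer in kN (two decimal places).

(S or R) → S = 82.17 kN; (L or S or R) → L = 131.69 kN; (R or S) → S = 82.17 kN.
C1: 1.0(101.56) + 1.0(131.69) + 0.7(82.17) = 101.56 + 131.69 + 57.52 = 290.77
C2: 1.0(101.56) = 101.56
C3: 1.0(101.56) + 0.7(159.04) + 0.7(131.69) = 101.56 + 111.33 + 92.18 = 305.07
C4: 0.67(101.56) - 1.0(159.04) = 68.05 - 159.04 = -90.99
C5: 1.0(101.56) + 1.0(82.17) + 0.7(159.04) = 101.56 + 82.17 + 111.33 = 295.06
C6: 1.0(101.56) + 0.6(42.68) + 0.6(131.69) + 0.7(159.04) = 101.56 + 25.61 + 79.01 + 111.33 = 317.51
Combination 6 governs: P = 317.51 kN.

317.51 kN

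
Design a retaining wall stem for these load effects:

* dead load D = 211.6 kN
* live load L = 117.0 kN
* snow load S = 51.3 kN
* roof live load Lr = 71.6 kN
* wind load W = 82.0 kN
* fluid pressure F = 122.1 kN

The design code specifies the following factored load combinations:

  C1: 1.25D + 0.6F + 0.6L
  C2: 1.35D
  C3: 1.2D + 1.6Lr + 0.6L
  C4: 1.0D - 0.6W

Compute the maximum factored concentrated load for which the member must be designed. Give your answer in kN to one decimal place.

C1: 1.25(211.6) + 0.6(122.1) + 0.6(117.0) = 408.0
C2: 1.35(211.6) = 285.7
C3: 1.2(211.6) + 1.6(71.6) + 0.6(117.0) = 438.7
C4: 1.0(211.6) - 0.6(82.0) = 162.4
The controlling combination is 3, giving 438.7 kN.

438.7 kN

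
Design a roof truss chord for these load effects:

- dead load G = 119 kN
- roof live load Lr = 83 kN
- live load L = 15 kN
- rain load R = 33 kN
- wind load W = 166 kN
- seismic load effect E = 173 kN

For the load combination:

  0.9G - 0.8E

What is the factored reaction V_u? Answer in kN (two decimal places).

0.9(119) - 0.8(173) = -31.30
V_u = -31.30 kN.

-31.30 kN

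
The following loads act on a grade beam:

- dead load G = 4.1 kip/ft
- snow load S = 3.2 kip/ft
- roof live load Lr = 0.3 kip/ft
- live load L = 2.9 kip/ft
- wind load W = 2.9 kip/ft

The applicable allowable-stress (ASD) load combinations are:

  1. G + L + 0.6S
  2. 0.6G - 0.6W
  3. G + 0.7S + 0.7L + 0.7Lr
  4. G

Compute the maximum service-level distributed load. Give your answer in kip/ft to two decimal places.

8.92 kip/ft

1. 1.0(4.1) + 1.0(2.9) + 0.6(3.2) = 4.10 + 2.90 + 1.92 = 8.92
2. 0.6(4.1) - 0.6(2.9) = 2.46 - 1.74 = 0.72
3. 1.0(4.1) + 0.7(3.2) + 0.7(2.9) + 0.7(0.3) = 4.10 + 2.24 + 2.03 + 0.21 = 8.58
4. 1.0(4.1) = 4.10
Maximum is from combination 1.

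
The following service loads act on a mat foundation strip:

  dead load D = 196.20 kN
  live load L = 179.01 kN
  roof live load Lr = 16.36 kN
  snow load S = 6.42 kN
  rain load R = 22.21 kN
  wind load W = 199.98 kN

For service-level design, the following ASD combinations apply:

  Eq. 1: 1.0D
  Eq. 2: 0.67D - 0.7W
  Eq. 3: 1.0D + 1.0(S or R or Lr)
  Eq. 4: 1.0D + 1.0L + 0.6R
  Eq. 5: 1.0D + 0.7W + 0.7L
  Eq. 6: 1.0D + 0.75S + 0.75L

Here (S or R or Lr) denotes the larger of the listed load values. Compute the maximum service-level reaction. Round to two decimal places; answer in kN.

(S or R or Lr) → R = 22.21 kN.
Eq. 1: 1.0(196.20) = 196.20
Eq. 2: 0.67(196.20) - 0.7(199.98) = -8.53
Eq. 3: 1.0(196.20) + 1.0(22.21) = 196.20 + 22.21 = 218.41
Eq. 4: 1.0(196.20) + 1.0(179.01) + 0.6(22.21) = 196.20 + 179.01 + 13.33 = 388.54
Eq. 5: 1.0(196.20) + 0.7(199.98) + 0.7(179.01) = 461.49
Eq. 6: 1.0(196.20) + 0.75(6.42) + 0.75(179.01) = 335.27
Combination 5 governs: V = 461.49 kN.

461.49 kN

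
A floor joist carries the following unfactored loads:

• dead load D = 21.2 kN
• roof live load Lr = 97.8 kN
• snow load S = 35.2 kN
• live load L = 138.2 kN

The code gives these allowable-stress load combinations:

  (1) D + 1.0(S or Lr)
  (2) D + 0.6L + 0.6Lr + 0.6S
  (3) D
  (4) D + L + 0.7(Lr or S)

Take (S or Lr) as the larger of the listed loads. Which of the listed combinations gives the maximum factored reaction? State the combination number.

(S or Lr) → Lr = 97.8 kN; (Lr or S) → Lr = 97.8 kN.
(1) 1.0(21.2) + 1.0(97.8) = 21.2 + 97.8 = 119.0
(2) 1.0(21.2) + 0.6(138.2) + 0.6(97.8) + 0.6(35.2) = 21.2 + 82.9 + 58.7 + 21.1 = 183.9
(3) 1.0(21.2) = 21.2
(4) 1.0(21.2) + 1.0(138.2) + 0.7(97.8) = 21.2 + 138.2 + 68.5 = 227.9
The largest value is 227.9 kN from combination 4.

Combination 4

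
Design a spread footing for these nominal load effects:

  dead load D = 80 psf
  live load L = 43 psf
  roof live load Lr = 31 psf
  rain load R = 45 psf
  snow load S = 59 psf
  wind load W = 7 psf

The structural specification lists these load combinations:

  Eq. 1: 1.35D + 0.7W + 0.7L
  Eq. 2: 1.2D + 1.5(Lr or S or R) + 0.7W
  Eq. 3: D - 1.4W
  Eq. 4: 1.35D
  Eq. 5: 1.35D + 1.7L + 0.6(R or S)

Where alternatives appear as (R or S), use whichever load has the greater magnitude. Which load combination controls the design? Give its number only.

Combination 5

(Lr or S or R) → S = 59 psf; (R or S) → S = 59 psf.
Eq. 1: 1.35(80) + 0.7(7) + 0.7(43) = 143.0
Eq. 2: 1.2(80) + 1.5(59) + 0.7(7) = 189.4
Eq. 3: 1.0(80) - 1.4(7) = 70.2
Eq. 4: 1.35(80) = 108.0
Eq. 5: 1.35(80) + 1.7(43) + 0.6(59) = 216.5
The largest value is 216.5 psf from combination 5.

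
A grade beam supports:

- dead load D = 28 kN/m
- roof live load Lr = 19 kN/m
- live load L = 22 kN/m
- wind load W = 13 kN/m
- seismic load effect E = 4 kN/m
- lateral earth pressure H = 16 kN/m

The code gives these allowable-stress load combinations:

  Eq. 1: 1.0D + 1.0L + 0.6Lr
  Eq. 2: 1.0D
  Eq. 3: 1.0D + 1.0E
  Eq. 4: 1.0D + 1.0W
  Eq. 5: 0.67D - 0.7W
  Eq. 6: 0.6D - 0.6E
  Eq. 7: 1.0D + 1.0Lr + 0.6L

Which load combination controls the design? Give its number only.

Combination 1

Eq. 1: 1.0(28) + 1.0(22) + 0.6(19) = 28.0 + 22.0 + 11.4 = 61.4
Eq. 2: 1.0(28) = 28.0
Eq. 3: 1.0(28) + 1.0(4) = 28.0 + 4.0 = 32.0
Eq. 4: 1.0(28) + 1.0(13) = 28.0 + 13.0 = 41.0
Eq. 5: 0.67(28) - 0.7(13) = 18.8 - 9.1 = 9.7
Eq. 6: 0.6(28) - 0.6(4) = 16.8 - 2.4 = 14.4
Eq. 7: 1.0(28) + 1.0(19) + 0.6(22) = 28.0 + 19.0 + 13.2 = 60.2
The largest value is 61.4 kN/m from combination 1.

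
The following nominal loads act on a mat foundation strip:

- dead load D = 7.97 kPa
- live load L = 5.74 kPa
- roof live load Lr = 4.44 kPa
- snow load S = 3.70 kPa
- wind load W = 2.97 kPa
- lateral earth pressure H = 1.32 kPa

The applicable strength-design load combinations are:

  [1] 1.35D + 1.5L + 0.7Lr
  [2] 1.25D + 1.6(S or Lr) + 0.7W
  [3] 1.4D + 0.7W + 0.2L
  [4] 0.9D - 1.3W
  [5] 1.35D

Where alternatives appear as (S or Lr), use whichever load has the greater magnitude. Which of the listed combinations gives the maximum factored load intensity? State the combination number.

Combination 1

(S or Lr) → Lr = 4.44 kPa.
[1] 1.35(7.97) + 1.5(5.74) + 0.7(4.44) = 10.76 + 8.61 + 3.11 = 22.48
[2] 1.25(7.97) + 1.6(4.44) + 0.7(2.97) = 19.15
[3] 1.4(7.97) + 0.7(2.97) + 0.2(5.74) = 11.16 + 2.08 + 1.15 = 14.39
[4] 0.9(7.97) - 1.3(2.97) = 7.17 - 3.86 = 3.31
[5] 1.35(7.97) = 10.76
The largest value is 22.48 kPa from combination 1.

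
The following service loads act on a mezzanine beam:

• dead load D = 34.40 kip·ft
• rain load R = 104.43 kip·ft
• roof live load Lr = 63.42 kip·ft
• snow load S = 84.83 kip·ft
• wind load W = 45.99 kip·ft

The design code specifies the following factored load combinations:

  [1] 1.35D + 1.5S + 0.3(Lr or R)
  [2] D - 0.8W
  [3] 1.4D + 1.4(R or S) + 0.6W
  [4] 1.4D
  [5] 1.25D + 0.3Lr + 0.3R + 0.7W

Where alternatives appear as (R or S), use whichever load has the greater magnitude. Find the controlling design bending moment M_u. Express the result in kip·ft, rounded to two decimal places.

221.96 kip·ft

(Lr or R) → R = 104.43 kip·ft; (R or S) → R = 104.43 kip·ft.
[1] 1.35(34.40) + 1.5(84.83) + 0.3(104.43) = 205.01
[2] 1.0(34.40) - 0.8(45.99) = 34.40 - 36.79 = -2.39
[3] 1.4(34.40) + 1.4(104.43) + 0.6(45.99) = 221.96
[4] 1.4(34.40) = 48.16
[5] 1.25(34.40) + 0.3(63.42) + 0.3(104.43) + 0.7(45.99) = 43.00 + 19.03 + 31.33 + 32.19 = 125.55
Maximum is from combination 3.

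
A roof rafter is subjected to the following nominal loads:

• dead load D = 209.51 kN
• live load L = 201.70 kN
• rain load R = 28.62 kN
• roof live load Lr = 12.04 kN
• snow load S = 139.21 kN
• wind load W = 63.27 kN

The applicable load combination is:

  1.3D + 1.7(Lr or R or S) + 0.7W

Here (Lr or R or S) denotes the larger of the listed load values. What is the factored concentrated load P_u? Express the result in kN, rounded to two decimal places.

(Lr or R or S) → S = 139.21 kN.
1.3(209.51) + 1.7(139.21) + 0.7(63.27) = 272.36 + 236.66 + 44.29 = 553.31
P_u = 553.31 kN.

553.31 kN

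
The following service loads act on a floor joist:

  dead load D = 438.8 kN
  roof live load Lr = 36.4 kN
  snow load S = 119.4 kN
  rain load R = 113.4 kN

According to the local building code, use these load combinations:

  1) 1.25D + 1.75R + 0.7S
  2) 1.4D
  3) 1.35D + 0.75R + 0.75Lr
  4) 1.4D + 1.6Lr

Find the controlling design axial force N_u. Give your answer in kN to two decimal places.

1) 1.25(438.8) + 1.75(113.4) + 0.7(119.4) = 548.50 + 198.45 + 83.58 = 830.53
2) 1.4(438.8) = 614.32
3) 1.35(438.8) + 0.75(113.4) + 0.75(36.4) = 592.38 + 85.05 + 27.30 = 704.73
4) 1.4(438.8) + 1.6(36.4) = 614.32 + 58.24 = 672.56
Combination 1 governs: N_u = 830.53 kN.

830.53 kN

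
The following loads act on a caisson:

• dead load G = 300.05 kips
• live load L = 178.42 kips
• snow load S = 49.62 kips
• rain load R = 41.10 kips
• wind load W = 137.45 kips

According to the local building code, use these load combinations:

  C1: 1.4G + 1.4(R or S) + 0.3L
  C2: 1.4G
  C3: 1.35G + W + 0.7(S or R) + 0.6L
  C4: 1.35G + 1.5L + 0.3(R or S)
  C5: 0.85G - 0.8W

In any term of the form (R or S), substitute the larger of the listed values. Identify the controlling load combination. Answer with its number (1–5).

(R or S) → S = 49.62 kips; (S or R) → S = 49.62 kips.
C1: 1.4(300.05) + 1.4(49.62) + 0.3(178.42) = 543.06
C2: 1.4(300.05) = 420.07
C3: 1.35(300.05) + 1.0(137.45) + 0.7(49.62) + 0.6(178.42) = 684.30
C4: 1.35(300.05) + 1.5(178.42) + 0.3(49.62) = 687.58
C5: 0.85(300.05) - 0.8(137.45) = 145.08
The largest value is 687.58 kips from combination 4.

Combination 4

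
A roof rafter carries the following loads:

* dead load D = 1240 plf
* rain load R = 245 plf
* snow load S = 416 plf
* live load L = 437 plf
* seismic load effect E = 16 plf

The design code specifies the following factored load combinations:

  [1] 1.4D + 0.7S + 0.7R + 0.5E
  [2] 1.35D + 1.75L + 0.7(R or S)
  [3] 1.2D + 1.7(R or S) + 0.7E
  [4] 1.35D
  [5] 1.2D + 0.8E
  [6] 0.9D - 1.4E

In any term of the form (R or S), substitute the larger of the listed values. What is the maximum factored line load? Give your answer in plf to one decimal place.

(R or S) → S = 416 plf.
[1] 1.4(1240) + 0.7(416) + 0.7(245) + 0.5(16) = 1736.0 + 291.2 + 171.5 + 8.0 = 2206.7
[2] 1.35(1240) + 1.75(437) + 0.7(416) = 1674.0 + 764.8 + 291.2 = 2730.0
[3] 1.2(1240) + 1.7(416) + 0.7(16) = 1488.0 + 707.2 + 11.2 = 2206.4
[4] 1.35(1240) = 1674.0
[5] 1.2(1240) + 0.8(16) = 1488.0 + 12.8 = 1500.8
[6] 0.9(1240) - 1.4(16) = 1116.0 - 22.4 = 1093.6
The controlling combination is 2, giving 2730.0 plf.

2730.0 plf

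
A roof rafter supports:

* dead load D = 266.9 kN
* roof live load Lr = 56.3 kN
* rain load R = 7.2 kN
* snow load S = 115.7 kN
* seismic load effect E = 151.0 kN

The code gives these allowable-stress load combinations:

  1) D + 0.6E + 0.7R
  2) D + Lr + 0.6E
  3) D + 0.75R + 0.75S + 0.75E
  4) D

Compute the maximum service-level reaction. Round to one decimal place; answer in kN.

472.3 kN

1) 1.0(266.9) + 0.6(151.0) + 0.7(7.2) = 362.5
2) 1.0(266.9) + 1.0(56.3) + 0.6(151.0) = 413.8
3) 1.0(266.9) + 0.75(7.2) + 0.75(115.7) + 0.75(151.0) = 472.3
4) 1.0(266.9) = 266.9
Maximum is from combination 3.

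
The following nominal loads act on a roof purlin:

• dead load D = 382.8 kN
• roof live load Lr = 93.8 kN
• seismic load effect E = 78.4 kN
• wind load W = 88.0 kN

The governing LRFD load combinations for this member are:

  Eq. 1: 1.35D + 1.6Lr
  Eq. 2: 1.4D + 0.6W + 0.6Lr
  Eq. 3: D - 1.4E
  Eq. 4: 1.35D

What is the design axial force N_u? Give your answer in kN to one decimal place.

666.9 kN

Eq. 1: 1.35(382.8) + 1.6(93.8) = 516.8 + 150.1 = 666.9
Eq. 2: 1.4(382.8) + 0.6(88.0) + 0.6(93.8) = 535.9 + 52.8 + 56.3 = 645.0
Eq. 3: 1.0(382.8) - 1.4(78.4) = 382.8 - 109.8 = 273.0
Eq. 4: 1.35(382.8) = 516.8
Maximum is from combination 1.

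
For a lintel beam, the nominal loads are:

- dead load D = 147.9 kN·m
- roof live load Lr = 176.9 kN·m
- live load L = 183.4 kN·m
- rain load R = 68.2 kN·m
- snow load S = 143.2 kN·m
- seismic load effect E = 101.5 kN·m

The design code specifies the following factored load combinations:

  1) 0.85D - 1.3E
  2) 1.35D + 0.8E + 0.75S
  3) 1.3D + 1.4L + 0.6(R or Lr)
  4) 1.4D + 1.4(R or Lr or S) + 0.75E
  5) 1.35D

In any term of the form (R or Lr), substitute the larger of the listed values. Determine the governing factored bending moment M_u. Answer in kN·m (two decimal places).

(R or Lr) → Lr = 176.9 kN·m; (R or Lr or S) → Lr = 176.9 kN·m.
1) 0.85(147.9) - 1.3(101.5) = -6.24
2) 1.35(147.9) + 0.8(101.5) + 0.75(143.2) = 199.67 + 81.20 + 107.40 = 388.27
3) 1.3(147.9) + 1.4(183.4) + 0.6(176.9) = 192.27 + 256.76 + 106.14 = 555.17
4) 1.4(147.9) + 1.4(176.9) + 0.75(101.5) = 207.06 + 247.66 + 76.13 = 530.85
5) 1.35(147.9) = 199.67
The controlling combination is 3, giving 555.17 kN·m.

555.17 kN·m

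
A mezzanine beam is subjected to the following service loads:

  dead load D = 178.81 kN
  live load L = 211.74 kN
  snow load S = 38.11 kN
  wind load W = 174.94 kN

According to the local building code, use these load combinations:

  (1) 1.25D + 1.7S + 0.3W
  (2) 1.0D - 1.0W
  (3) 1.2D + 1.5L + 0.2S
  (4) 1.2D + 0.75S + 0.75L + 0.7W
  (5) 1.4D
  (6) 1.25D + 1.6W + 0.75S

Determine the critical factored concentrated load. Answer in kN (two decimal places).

(1) 1.25(178.81) + 1.7(38.11) + 0.3(174.94) = 223.51 + 64.79 + 52.48 = 340.78
(2) 1.0(178.81) - 1.0(174.94) = 178.81 - 174.94 = 3.87
(3) 1.2(178.81) + 1.5(211.74) + 0.2(38.11) = 214.57 + 317.61 + 7.62 = 539.80
(4) 1.2(178.81) + 0.75(38.11) + 0.75(211.74) + 0.7(174.94) = 214.57 + 28.58 + 158.81 + 122.46 = 524.42
(5) 1.4(178.81) = 250.33
(6) 1.25(178.81) + 1.6(174.94) + 0.75(38.11) = 532.00
Combination 3 governs: P_u = 539.80 kN.

539.80 kN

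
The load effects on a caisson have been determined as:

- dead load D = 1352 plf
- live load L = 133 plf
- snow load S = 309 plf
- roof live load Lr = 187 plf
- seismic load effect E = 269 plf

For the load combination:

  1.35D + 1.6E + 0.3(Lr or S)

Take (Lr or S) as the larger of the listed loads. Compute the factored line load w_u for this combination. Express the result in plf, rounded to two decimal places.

2348.30 plf

(Lr or S) → S = 309 plf.
1.35(1352) + 1.6(269) + 0.3(309) = 1825.20 + 430.40 + 92.70 = 2348.30
w_u = 2348.30 plf.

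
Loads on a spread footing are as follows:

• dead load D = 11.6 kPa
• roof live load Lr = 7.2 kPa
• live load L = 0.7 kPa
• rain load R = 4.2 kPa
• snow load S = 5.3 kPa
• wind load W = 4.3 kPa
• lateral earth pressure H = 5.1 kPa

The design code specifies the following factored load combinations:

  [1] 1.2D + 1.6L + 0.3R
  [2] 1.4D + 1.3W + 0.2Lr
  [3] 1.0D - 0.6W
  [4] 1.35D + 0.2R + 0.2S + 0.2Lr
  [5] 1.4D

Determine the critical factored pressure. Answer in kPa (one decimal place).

[1] 1.2(11.6) + 1.6(0.7) + 0.3(4.2) = 16.3
[2] 1.4(11.6) + 1.3(4.3) + 0.2(7.2) = 23.3
[3] 1.0(11.6) - 0.6(4.3) = 9.0
[4] 1.35(11.6) + 0.2(4.2) + 0.2(5.3) + 0.2(7.2) = 19.0
[5] 1.4(11.6) = 16.2
The controlling combination is 2, giving 23.3 kPa.

23.3 kPa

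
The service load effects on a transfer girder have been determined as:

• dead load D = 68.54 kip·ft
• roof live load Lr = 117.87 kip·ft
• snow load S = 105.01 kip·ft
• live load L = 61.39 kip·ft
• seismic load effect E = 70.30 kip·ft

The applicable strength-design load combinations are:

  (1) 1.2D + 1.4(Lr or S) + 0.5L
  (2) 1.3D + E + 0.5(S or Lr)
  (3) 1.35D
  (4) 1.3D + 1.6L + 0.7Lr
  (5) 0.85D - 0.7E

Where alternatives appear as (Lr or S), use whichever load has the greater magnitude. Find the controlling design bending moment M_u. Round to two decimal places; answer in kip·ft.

277.96 kip·ft

(Lr or S) → Lr = 117.87 kip·ft; (S or Lr) → Lr = 117.87 kip·ft.
(1) 1.2(68.54) + 1.4(117.87) + 0.5(61.39) = 277.96
(2) 1.3(68.54) + 1.0(70.30) + 0.5(117.87) = 218.34
(3) 1.35(68.54) = 92.53
(4) 1.3(68.54) + 1.6(61.39) + 0.7(117.87) = 269.84
(5) 0.85(68.54) - 0.7(70.30) = 9.05
Combination 1 governs: M_u = 277.96 kip·ft.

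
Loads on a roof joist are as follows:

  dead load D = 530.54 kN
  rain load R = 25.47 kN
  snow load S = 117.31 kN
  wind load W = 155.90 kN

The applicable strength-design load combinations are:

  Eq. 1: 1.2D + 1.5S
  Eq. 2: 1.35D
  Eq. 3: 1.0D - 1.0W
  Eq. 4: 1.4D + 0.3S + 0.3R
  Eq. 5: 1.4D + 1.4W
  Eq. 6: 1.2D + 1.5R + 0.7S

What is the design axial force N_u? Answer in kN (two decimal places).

961.02 kN

Eq. 1: 1.2(530.54) + 1.5(117.31) = 812.61
Eq. 2: 1.35(530.54) = 716.23
Eq. 3: 1.0(530.54) - 1.0(155.90) = 530.54 - 155.90 = 374.64
Eq. 4: 1.4(530.54) + 0.3(117.31) + 0.3(25.47) = 742.76 + 35.19 + 7.64 = 785.59
Eq. 5: 1.4(530.54) + 1.4(155.90) = 742.76 + 218.26 = 961.02
Eq. 6: 1.2(530.54) + 1.5(25.47) + 0.7(117.31) = 756.97
Maximum is from combination 5.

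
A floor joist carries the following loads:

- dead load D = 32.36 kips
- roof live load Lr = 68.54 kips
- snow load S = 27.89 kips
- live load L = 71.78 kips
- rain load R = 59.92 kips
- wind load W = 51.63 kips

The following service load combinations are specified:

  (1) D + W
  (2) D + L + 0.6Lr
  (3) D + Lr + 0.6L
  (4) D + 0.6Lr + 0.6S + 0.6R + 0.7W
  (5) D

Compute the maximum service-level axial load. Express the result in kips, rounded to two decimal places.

(1) 1.0(32.36) + 1.0(51.63) = 83.99
(2) 1.0(32.36) + 1.0(71.78) + 0.6(68.54) = 145.26
(3) 1.0(32.36) + 1.0(68.54) + 0.6(71.78) = 143.97
(4) 1.0(32.36) + 0.6(68.54) + 0.6(27.89) + 0.6(59.92) + 0.7(51.63) = 162.31
(5) 1.0(32.36) = 32.36
Combination 4 governs: P = 162.31 kips.

162.31 kips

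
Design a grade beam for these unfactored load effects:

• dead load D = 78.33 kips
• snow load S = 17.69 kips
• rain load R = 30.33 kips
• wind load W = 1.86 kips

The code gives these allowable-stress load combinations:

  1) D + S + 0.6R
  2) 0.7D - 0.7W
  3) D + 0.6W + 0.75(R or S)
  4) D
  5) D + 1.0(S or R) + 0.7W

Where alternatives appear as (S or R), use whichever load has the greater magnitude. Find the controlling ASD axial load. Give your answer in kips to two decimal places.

(R or S) → R = 30.33 kips; (S or R) → R = 30.33 kips.
1) 1.0(78.33) + 1.0(17.69) + 0.6(30.33) = 78.33 + 17.69 + 18.20 = 114.22
2) 0.7(78.33) - 0.7(1.86) = 54.83 - 1.30 = 53.53
3) 1.0(78.33) + 0.6(1.86) + 0.75(30.33) = 102.19
4) 1.0(78.33) = 78.33
5) 1.0(78.33) + 1.0(30.33) + 0.7(1.86) = 78.33 + 30.33 + 1.30 = 109.96
Combination 1 governs: P = 114.22 kips.

114.22 kips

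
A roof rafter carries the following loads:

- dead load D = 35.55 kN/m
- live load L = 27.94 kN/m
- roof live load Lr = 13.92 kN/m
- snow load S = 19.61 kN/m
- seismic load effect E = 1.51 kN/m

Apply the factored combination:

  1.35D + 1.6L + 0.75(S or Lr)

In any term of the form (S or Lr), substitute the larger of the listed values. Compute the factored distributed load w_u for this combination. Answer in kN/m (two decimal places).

(S or Lr) → S = 19.61 kN/m.
1.35(35.55) + 1.6(27.94) + 0.75(19.61) = 47.99 + 44.70 + 14.71 = 107.40
w_u = 107.40 kN/m.

107.40 kN/m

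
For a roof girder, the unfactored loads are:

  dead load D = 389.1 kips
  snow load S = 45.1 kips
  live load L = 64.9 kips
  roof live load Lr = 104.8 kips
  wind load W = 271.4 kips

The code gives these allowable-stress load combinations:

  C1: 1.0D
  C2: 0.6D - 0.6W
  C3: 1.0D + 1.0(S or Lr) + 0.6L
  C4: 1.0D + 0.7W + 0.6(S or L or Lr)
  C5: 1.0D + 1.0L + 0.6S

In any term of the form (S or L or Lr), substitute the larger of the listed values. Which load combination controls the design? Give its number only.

(S or Lr) → Lr = 104.8 kips; (S or L or Lr) → Lr = 104.8 kips.
C1: 1.0(389.1) = 389.10
C2: 0.6(389.1) - 0.6(271.4) = 233.46 - 162.84 = 70.62
C3: 1.0(389.1) + 1.0(104.8) + 0.6(64.9) = 389.10 + 104.80 + 38.94 = 532.84
C4: 1.0(389.1) + 0.7(271.4) + 0.6(104.8) = 389.10 + 189.98 + 62.88 = 641.96
C5: 1.0(389.1) + 1.0(64.9) + 0.6(45.1) = 389.10 + 64.90 + 27.06 = 481.06
The largest value is 641.96 kips from combination 4.

Combination 4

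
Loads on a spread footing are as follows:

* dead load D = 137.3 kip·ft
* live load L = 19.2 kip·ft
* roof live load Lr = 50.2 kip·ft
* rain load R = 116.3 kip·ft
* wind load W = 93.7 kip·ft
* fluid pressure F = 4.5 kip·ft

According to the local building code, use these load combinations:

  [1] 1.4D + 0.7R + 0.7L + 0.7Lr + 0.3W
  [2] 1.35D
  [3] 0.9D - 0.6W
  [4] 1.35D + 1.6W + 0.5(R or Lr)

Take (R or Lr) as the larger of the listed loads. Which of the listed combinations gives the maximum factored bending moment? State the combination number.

(R or Lr) → R = 116.3 kip·ft.
[1] 1.4(137.3) + 0.7(116.3) + 0.7(19.2) + 0.7(50.2) + 0.3(93.7) = 350.3
[2] 1.35(137.3) = 185.4
[3] 0.9(137.3) - 0.6(93.7) = 67.4
[4] 1.35(137.3) + 1.6(93.7) + 0.5(116.3) = 393.4
The largest value is 393.4 kip·ft from combination 4.

Combination 4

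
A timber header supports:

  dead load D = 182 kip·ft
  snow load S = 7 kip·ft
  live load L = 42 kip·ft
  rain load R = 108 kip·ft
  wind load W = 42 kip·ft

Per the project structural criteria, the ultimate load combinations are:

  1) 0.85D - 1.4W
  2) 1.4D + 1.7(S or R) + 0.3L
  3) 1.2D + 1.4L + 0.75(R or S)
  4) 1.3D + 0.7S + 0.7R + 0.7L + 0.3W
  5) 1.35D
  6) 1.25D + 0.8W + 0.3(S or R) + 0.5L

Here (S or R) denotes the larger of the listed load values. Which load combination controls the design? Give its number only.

Combination 2

(S or R) → R = 108 kip·ft; (R or S) → R = 108 kip·ft.
1) 0.85(182) - 1.4(42) = 154.70 - 58.80 = 95.90
2) 1.4(182) + 1.7(108) + 0.3(42) = 254.80 + 183.60 + 12.60 = 451.00
3) 1.2(182) + 1.4(42) + 0.75(108) = 218.40 + 58.80 + 81.00 = 358.20
4) 1.3(182) + 0.7(7) + 0.7(108) + 0.7(42) + 0.3(42) = 236.60 + 4.90 + 75.60 + 29.40 + 12.60 = 359.10
5) 1.35(182) = 245.70
6) 1.25(182) + 0.8(42) + 0.3(108) + 0.5(42) = 227.50 + 33.60 + 32.40 + 21.00 = 314.50
The largest value is 451.00 kip·ft from combination 2.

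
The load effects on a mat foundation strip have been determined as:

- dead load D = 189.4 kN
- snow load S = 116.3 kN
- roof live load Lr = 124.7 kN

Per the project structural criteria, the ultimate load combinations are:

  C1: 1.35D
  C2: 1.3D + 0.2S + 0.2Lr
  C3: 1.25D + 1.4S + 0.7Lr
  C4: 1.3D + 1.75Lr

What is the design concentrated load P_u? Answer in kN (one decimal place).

486.9 kN

C1: 1.35(189.4) = 255.7
C2: 1.3(189.4) + 0.2(116.3) + 0.2(124.7) = 246.2 + 23.3 + 24.9 = 294.4
C3: 1.25(189.4) + 1.4(116.3) + 0.7(124.7) = 236.8 + 162.8 + 87.3 = 486.9
C4: 1.3(189.4) + 1.75(124.7) = 246.2 + 218.2 = 464.4
Maximum is from combination 3.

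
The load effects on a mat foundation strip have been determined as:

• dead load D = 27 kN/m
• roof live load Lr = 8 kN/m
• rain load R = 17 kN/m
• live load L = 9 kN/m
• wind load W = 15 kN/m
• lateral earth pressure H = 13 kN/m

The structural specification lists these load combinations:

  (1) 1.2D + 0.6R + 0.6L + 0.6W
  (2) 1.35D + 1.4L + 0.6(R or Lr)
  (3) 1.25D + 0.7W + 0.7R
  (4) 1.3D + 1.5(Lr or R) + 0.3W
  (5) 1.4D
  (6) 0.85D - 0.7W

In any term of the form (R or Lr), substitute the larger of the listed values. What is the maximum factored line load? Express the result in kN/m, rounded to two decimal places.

65.10 kN/m

(R or Lr) → R = 17 kN/m; (Lr or R) → R = 17 kN/m.
(1) 1.2(27) + 0.6(17) + 0.6(9) + 0.6(15) = 32.40 + 10.20 + 5.40 + 9.00 = 57.00
(2) 1.35(27) + 1.4(9) + 0.6(17) = 36.45 + 12.60 + 10.20 = 59.25
(3) 1.25(27) + 0.7(15) + 0.7(17) = 33.75 + 10.50 + 11.90 = 56.15
(4) 1.3(27) + 1.5(17) + 0.3(15) = 35.10 + 25.50 + 4.50 = 65.10
(5) 1.4(27) = 37.80
(6) 0.85(27) - 0.7(15) = 22.95 - 10.50 = 12.45
Combination 4 governs: w_u = 65.10 kN/m.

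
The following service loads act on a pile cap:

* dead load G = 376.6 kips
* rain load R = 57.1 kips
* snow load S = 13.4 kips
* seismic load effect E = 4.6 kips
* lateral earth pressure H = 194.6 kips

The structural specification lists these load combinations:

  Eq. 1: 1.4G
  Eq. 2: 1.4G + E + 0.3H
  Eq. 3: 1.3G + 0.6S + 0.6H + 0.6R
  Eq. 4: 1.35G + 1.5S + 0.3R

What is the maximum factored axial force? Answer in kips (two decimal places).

648.64 kips

Eq. 1: 1.4(376.6) = 527.24
Eq. 2: 1.4(376.6) + 1.0(4.6) + 0.3(194.6) = 590.22
Eq. 3: 1.3(376.6) + 0.6(13.4) + 0.6(194.6) + 0.6(57.1) = 648.64
Eq. 4: 1.35(376.6) + 1.5(13.4) + 0.3(57.1) = 545.64
Maximum is from combination 3.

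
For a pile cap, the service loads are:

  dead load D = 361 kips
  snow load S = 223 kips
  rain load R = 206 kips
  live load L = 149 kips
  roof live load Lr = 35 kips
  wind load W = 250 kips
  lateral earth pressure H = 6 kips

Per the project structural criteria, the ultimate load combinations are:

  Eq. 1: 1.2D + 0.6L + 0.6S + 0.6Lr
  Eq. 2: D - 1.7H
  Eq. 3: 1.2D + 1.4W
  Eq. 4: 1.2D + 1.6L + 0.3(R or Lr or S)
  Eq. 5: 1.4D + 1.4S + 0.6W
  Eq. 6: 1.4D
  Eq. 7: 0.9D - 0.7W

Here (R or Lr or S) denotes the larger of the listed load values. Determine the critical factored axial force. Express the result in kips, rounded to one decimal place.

967.6 kips

(R or Lr or S) → S = 223 kips.
Eq. 1: 1.2(361) + 0.6(149) + 0.6(223) + 0.6(35) = 433.2 + 89.4 + 133.8 + 21.0 = 677.4
Eq. 2: 1.0(361) - 1.7(6) = 361.0 - 10.2 = 350.8
Eq. 3: 1.2(361) + 1.4(250) = 433.2 + 350.0 = 783.2
Eq. 4: 1.2(361) + 1.6(149) + 0.3(223) = 433.2 + 238.4 + 66.9 = 738.5
Eq. 5: 1.4(361) + 1.4(223) + 0.6(250) = 505.4 + 312.2 + 150.0 = 967.6
Eq. 6: 1.4(361) = 505.4
Eq. 7: 0.9(361) - 0.7(250) = 324.9 - 175.0 = 149.9
Combination 5 governs: P_u = 967.6 kips.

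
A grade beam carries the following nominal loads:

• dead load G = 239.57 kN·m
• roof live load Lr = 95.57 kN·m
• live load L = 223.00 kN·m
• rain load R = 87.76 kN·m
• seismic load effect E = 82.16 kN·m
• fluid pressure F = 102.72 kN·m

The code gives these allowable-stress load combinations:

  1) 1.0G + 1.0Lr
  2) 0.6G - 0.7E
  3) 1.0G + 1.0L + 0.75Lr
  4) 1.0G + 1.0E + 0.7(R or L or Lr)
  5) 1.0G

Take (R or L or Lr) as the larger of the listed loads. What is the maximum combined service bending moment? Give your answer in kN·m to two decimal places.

534.25 kN·m

(R or L or Lr) → L = 223.00 kN·m.
1) 1.0(239.57) + 1.0(95.57) = 239.57 + 95.57 = 335.14
2) 0.6(239.57) - 0.7(82.16) = 143.74 - 57.51 = 86.23
3) 1.0(239.57) + 1.0(223.00) + 0.75(95.57) = 239.57 + 223.00 + 71.68 = 534.25
4) 1.0(239.57) + 1.0(82.16) + 0.7(223.00) = 239.57 + 82.16 + 156.10 = 477.83
5) 1.0(239.57) = 239.57
Combination 3 governs: M = 534.25 kN·m.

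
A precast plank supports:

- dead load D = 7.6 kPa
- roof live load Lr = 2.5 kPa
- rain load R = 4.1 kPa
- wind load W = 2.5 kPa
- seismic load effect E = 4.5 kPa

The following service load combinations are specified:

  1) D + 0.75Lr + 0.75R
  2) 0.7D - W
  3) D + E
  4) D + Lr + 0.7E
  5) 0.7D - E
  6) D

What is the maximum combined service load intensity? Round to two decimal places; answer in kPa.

13.25 kPa

1) 1.0(7.6) + 0.75(2.5) + 0.75(4.1) = 12.55
2) 0.7(7.6) - 1.0(2.5) = 5.32 - 2.50 = 2.82
3) 1.0(7.6) + 1.0(4.5) = 7.60 + 4.50 = 12.10
4) 1.0(7.6) + 1.0(2.5) + 0.7(4.5) = 7.60 + 2.50 + 3.15 = 13.25
5) 0.7(7.6) - 1.0(4.5) = 5.32 - 4.50 = 0.82
6) 1.0(7.6) = 7.60
Maximum is from combination 4.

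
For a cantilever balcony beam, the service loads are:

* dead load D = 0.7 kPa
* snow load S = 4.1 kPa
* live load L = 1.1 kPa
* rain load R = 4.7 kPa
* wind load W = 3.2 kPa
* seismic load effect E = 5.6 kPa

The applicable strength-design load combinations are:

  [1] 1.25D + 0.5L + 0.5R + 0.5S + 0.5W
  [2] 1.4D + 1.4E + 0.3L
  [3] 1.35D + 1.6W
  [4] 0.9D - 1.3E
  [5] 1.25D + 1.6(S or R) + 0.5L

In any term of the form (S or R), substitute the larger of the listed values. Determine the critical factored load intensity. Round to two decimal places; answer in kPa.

(S or R) → R = 4.7 kPa.
[1] 1.25(0.7) + 0.5(1.1) + 0.5(4.7) + 0.5(4.1) + 0.5(3.2) = 0.88 + 0.55 + 2.35 + 2.05 + 1.60 = 7.43
[2] 1.4(0.7) + 1.4(5.6) + 0.3(1.1) = 0.98 + 7.84 + 0.33 = 9.15
[3] 1.35(0.7) + 1.6(3.2) = 0.95 + 5.12 = 6.07
[4] 0.9(0.7) - 1.3(5.6) = 0.63 - 7.28 = -6.65
[5] 1.25(0.7) + 1.6(4.7) + 0.5(1.1) = 0.88 + 7.52 + 0.55 = 8.95
Maximum is from combination 2.

9.15 kPa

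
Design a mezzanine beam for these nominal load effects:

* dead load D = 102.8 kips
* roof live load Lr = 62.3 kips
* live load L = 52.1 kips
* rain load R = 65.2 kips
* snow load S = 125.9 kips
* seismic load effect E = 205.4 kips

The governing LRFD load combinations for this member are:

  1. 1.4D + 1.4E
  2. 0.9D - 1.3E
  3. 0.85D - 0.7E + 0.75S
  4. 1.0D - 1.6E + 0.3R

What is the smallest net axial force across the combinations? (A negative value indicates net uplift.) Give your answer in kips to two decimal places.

-206.28 kips

1. 1.4(102.8) + 1.4(205.4) = 143.92 + 287.56 = 431.48
2. 0.9(102.8) - 1.3(205.4) = 92.52 - 267.02 = -174.50
3. 0.85(102.8) - 0.7(205.4) + 0.75(125.9) = 87.38 - 143.78 + 94.43 = 38.03
4. 1.0(102.8) - 1.6(205.4) + 0.3(65.2) = 102.80 - 328.64 + 19.56 = -206.28
Combination 4 gives the minimum: -206.28 kips.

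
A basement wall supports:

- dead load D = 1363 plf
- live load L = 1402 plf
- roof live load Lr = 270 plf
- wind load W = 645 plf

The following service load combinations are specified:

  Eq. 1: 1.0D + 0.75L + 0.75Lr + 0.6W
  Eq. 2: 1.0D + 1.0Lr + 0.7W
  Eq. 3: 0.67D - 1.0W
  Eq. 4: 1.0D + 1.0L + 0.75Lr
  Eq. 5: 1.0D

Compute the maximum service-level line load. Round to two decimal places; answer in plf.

3004.00 plf

Eq. 1: 1.0(1363) + 0.75(1402) + 0.75(270) + 0.6(645) = 3004.00
Eq. 2: 1.0(1363) + 1.0(270) + 0.7(645) = 2084.50
Eq. 3: 0.67(1363) - 1.0(645) = 268.21
Eq. 4: 1.0(1363) + 1.0(1402) + 0.75(270) = 2967.50
Eq. 5: 1.0(1363) = 1363.00
The controlling combination is 1, giving 3004.00 plf.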